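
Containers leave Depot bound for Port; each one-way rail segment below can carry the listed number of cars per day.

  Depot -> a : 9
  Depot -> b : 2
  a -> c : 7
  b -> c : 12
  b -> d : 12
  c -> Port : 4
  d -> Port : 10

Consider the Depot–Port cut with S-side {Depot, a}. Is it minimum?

No — its capacity is 9, but the minimum cut has capacity 6.

Given cut capacity: 2 + 7 = 9.
Augment Depot→a→c→Port: bottleneck 4, flow now 4.
Augment Depot→b→d→Port: bottleneck 2, flow now 6.
No augmenting path remains; maximum flow = 6.
In the residual graph, reachable from Depot: {Depot, a, c}.
Min-cut edges: Depot→b (2), c→Port (4); capacity 2 + 4 = 6.
Cut capacity 9 exceeds the max flow 6, so it is not minimum.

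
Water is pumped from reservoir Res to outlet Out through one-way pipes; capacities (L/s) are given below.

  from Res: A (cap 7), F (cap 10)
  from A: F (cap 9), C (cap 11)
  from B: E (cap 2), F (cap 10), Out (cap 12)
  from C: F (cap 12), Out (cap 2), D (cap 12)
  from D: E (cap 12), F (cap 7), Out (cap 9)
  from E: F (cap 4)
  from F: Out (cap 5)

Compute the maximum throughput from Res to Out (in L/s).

12

Augment Res→F→Out: bottleneck 5, flow now 5.
Augment Res→A→C→Out: bottleneck 2, flow now 7.
Augment Res→A→C→D→Out: bottleneck 5, flow now 12.
No augmenting path remains; maximum flow = 12.
In the residual graph, reachable from Res: {Res, F}.
Min-cut edges: Res→A (7), F→Out (5); capacity 7 + 5 = 12.
This cut is saturated, so no flow can exceed 12.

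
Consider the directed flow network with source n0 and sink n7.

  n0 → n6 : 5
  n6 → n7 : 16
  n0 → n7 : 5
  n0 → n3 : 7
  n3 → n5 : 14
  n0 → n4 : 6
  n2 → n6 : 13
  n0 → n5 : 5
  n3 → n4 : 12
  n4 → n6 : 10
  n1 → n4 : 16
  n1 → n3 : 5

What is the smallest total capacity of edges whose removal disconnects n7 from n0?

20

Augment n0→n7: bottleneck 5, flow now 5.
Augment n0→n6→n7: bottleneck 5, flow now 10.
Augment n0→n4→n6→n7: bottleneck 6, flow now 16.
Augment n0→n3→n4→n6→n7: bottleneck 4, flow now 20.
No augmenting path remains; maximum flow = 20.
By max-flow min-cut, the minimum cut capacity equals the max flow.
In the residual graph, reachable from n0: {n0, n3, n4, n5}.
Min-cut edges: n0→n6 (5), n0→n7 (5), n4→n6 (10); capacity 5 + 5 + 10 = 20.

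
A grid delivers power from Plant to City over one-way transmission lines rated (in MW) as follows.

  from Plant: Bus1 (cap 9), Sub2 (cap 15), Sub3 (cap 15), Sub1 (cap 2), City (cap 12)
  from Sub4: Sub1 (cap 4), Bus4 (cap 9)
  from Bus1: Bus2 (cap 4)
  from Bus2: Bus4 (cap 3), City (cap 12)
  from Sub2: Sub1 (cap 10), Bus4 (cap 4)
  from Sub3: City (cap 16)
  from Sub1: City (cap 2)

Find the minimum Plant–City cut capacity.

33

Augment Plant→City: bottleneck 12, flow now 12.
Augment Plant→Sub3→City: bottleneck 15, flow now 27.
Augment Plant→Sub1→City: bottleneck 2, flow now 29.
Augment Plant→Bus1→Bus2→City: bottleneck 4, flow now 33.
No augmenting path remains; maximum flow = 33.
By max-flow min-cut, the minimum cut capacity equals the max flow.
In the residual graph, reachable from Plant: {Plant, Bus1, Sub2, Sub1, Bus4}.
Min-cut edges: Plant→Sub3 (15), Plant→City (12), Bus1→Bus2 (4), Sub1→City (2); capacity 15 + 12 + 4 + 2 = 33.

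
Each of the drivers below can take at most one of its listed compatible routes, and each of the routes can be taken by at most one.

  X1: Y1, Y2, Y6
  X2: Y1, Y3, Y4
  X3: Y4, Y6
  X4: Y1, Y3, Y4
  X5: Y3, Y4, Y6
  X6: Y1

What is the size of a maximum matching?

Unit-capacity flow: source→left, listed edges, right→sink; max matching = max flow.
Augmenting path X1→Y1 (+1); matched 1.
Augmenting path X2→Y3 (+1); matched 2.
Augmenting path X3→Y4 (+1); matched 3.
Augmenting path X5→Y6 (+1); matched 4.
Augmenting path X4→Y1→X1→Y2 (+1); matched 5.
No augmenting path remains; maximum matching = 5.
König certificate: {X1, Y1, Y3, Y4, Y6} is a vertex cover of size 5 (every listed pair touches it), so no matching can be larger.

5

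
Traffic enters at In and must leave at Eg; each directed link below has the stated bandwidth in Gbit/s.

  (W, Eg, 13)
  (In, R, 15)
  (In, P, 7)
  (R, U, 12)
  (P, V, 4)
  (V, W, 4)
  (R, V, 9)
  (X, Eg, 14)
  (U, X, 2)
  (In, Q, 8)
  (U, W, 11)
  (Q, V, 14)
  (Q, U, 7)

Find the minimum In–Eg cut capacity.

Augment In→P→V→W→Eg: bottleneck 4, flow now 4.
Augment In→Q→U→W→Eg: bottleneck 7, flow now 11.
Augment In→R→U→W→Eg: bottleneck 2, flow now 13.
Augment In→R→U→X→Eg: bottleneck 2, flow now 15.
No augmenting path remains; maximum flow = 15.
By max-flow min-cut, the minimum cut capacity equals the max flow.
In the residual graph, reachable from In: {In, P, Q, R, U, V, W}.
Min-cut edges: U→X (2), W→Eg (13); capacity 2 + 13 = 15.

15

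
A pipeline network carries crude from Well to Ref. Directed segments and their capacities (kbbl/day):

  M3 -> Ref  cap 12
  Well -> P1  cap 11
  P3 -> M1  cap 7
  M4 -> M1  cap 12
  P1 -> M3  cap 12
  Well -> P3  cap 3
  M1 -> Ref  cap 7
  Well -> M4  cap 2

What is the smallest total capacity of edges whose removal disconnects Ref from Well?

16

Augment Well→M4→M1→Ref: bottleneck 2, flow now 2.
Augment Well→P3→M1→Ref: bottleneck 3, flow now 5.
Augment Well→P1→M3→Ref: bottleneck 11, flow now 16.
No augmenting path remains; maximum flow = 16.
By max-flow min-cut, the minimum cut capacity equals the max flow.
In the residual graph, reachable from Well: {Well}.
Min-cut edges: Well→M4 (2), Well→P3 (3), Well→P1 (11); capacity 2 + 3 + 11 = 16.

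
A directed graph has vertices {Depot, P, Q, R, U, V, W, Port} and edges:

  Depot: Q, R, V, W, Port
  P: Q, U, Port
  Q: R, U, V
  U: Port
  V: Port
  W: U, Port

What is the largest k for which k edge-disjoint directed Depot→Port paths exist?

4

Assign every edge capacity 1; by Menger, the answer equals the max flow.
Path Depot→Port (+1); total 1.
Path Depot→V→Port (+1); total 2.
Path Depot→W→Port (+1); total 3.
Path Depot→Q→U→Port (+1); total 4.
No residual Depot→Port path; max flow = 4.
Certifying cut of size 4: {Depot→Port, Depot→Q, Depot→V, Depot→W}.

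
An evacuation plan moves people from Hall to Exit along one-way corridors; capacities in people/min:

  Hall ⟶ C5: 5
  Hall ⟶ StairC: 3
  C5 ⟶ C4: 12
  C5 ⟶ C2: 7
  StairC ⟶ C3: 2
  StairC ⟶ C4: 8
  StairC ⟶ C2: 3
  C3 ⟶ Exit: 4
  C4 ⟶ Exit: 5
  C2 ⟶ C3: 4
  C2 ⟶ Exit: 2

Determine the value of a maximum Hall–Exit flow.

Augment Hall→C5→C4→Exit: bottleneck 5, flow now 5.
Augment Hall→StairC→C3→Exit: bottleneck 2, flow now 7.
Augment Hall→StairC→C2→Exit: bottleneck 1, flow now 8.
No augmenting path remains; maximum flow = 8.
In the residual graph, reachable from Hall: {Hall}.
Min-cut edges: Hall→C5 (5), Hall→StairC (3); capacity 5 + 3 = 8.
This cut is saturated, so no flow can exceed 8.

8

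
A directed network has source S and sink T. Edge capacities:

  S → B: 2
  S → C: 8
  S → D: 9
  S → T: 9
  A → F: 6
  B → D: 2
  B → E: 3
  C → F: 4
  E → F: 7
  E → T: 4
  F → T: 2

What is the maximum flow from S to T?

Augment S→T: bottleneck 9, flow now 9.
Augment S→B→E→T: bottleneck 2, flow now 11.
Augment S→C→F→T: bottleneck 2, flow now 13.
No augmenting path remains; maximum flow = 13.
In the residual graph, reachable from S: {S, C, D, F}.
Min-cut edges: S→B (2), S→T (9), F→T (2); capacity 2 + 9 + 2 = 13.
This cut is saturated, so no flow can exceed 13.

13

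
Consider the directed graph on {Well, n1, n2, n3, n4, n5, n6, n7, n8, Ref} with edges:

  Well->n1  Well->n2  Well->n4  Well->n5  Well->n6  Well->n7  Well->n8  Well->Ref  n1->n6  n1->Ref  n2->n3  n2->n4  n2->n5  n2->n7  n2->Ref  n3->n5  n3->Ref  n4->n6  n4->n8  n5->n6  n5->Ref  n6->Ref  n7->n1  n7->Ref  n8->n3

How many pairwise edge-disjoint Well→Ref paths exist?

Assign every edge capacity 1; by Menger, the answer equals the max flow.
Path Well→Ref (+1); total 1.
Path Well→n1→Ref (+1); total 2.
Path Well→n2→Ref (+1); total 3.
Path Well→n5→Ref (+1); total 4.
Path Well→n6→Ref (+1); total 5.
Path Well→n7→Ref (+1); total 6.
Path Well→n8→n3→Ref (+1); total 7.
No residual Well→Ref path; max flow = 7.
Certifying cut of size 7: {Well→Ref, Well→n1, Well→n2, Well→n5, Well→n7, n6→Ref, n8→n3}.

7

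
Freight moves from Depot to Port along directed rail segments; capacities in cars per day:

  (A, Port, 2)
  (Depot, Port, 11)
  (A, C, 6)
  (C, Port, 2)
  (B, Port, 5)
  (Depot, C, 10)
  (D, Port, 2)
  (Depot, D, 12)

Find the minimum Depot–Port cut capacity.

Augment Depot→Port: bottleneck 11, flow now 11.
Augment Depot→C→Port: bottleneck 2, flow now 13.
Augment Depot→D→Port: bottleneck 2, flow now 15.
No augmenting path remains; maximum flow = 15.
By max-flow min-cut, the minimum cut capacity equals the max flow.
In the residual graph, reachable from Depot: {Depot, C, D}.
Min-cut edges: Depot→Port (11), C→Port (2), D→Port (2); capacity 11 + 2 + 2 = 15.

15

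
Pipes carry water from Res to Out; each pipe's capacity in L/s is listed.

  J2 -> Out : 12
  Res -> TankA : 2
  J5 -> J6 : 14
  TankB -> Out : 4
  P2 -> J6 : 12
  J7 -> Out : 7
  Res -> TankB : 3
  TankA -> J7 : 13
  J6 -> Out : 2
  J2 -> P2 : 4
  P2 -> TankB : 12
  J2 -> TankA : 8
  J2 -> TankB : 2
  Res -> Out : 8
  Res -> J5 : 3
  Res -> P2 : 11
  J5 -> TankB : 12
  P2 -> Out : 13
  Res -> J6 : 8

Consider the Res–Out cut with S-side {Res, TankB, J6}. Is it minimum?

No — its capacity is 30, but the minimum cut has capacity 27.

Given cut capacity: 3 + 2 + 11 + 8 + 4 + 2 = 30.
Augment Res→Out: bottleneck 8, flow now 8.
Augment Res→P2→Out: bottleneck 11, flow now 19.
Augment Res→TankB→Out: bottleneck 3, flow now 22.
Augment Res→J6→Out: bottleneck 2, flow now 24.
Augment Res→J5→TankB→Out: bottleneck 1, flow now 25.
Augment Res→TankA→J7→Out: bottleneck 2, flow now 27.
No augmenting path remains; maximum flow = 27.
In the residual graph, reachable from Res: {Res, J5, TankB, J6}.
Min-cut edges: Res→TankA (2), Res→P2 (11), Res→Out (8), TankB→Out (4), J6→Out (2); capacity 2 + 11 + 8 + 4 + 2 = 27.
Cut capacity 30 exceeds the max flow 27, so it is not minimum.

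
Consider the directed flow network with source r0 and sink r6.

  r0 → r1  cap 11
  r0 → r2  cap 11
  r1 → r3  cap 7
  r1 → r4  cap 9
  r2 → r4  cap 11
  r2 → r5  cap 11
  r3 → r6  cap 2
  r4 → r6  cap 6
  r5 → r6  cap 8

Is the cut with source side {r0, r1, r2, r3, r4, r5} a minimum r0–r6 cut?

Yes — it is a minimum cut (capacity 16).

Given cut capacity: 2 + 6 + 8 = 16.
Augment r0→r1→r3→r6: bottleneck 2, flow now 2.
Augment r0→r1→r4→r6: bottleneck 6, flow now 8.
Augment r0→r2→r5→r6: bottleneck 8, flow now 16.
No augmenting path remains; maximum flow = 16.
Cut capacity 16 equals the max flow, so it is a minimum cut.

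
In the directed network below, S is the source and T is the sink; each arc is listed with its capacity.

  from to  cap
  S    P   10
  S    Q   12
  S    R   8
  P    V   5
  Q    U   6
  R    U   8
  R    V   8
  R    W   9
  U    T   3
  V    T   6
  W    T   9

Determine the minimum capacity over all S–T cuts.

Augment S→P→V→T: bottleneck 5, flow now 5.
Augment S→Q→U→T: bottleneck 3, flow now 8.
Augment S→R→V→T: bottleneck 1, flow now 9.
Augment S→R→W→T: bottleneck 7, flow now 16.
No augmenting path remains; maximum flow = 16.
By max-flow min-cut, the minimum cut capacity equals the max flow.
In the residual graph, reachable from S: {S, P, Q, U}.
Min-cut edges: S→R (8), P→V (5), U→T (3); capacity 8 + 5 + 3 = 16.

16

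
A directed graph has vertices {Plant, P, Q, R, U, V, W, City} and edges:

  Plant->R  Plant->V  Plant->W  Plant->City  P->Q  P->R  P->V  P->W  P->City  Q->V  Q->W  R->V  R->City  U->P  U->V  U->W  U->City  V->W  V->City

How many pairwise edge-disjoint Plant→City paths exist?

Assign every edge capacity 1; by Menger, the answer equals the max flow.
Path Plant→City (+1); total 1.
Path Plant→R→City (+1); total 2.
Path Plant→V→City (+1); total 3.
No residual Plant→City path; max flow = 3.
Certifying cut of size 3: {Plant→City, Plant→R, Plant→V}.

3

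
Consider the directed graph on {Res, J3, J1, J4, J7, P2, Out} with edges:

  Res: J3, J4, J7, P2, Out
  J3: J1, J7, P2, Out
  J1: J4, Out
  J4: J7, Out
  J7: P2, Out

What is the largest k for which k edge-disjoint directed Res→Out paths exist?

Assign every edge capacity 1; by Menger, the answer equals the max flow.
Path Res→Out (+1); total 1.
Path Res→J3→Out (+1); total 2.
Path Res→J4→Out (+1); total 3.
Path Res→J7→Out (+1); total 4.
No residual Res→Out path; max flow = 4.
Certifying cut of size 4: {Res→J3, Res→J4, Res→J7, Res→Out}.

4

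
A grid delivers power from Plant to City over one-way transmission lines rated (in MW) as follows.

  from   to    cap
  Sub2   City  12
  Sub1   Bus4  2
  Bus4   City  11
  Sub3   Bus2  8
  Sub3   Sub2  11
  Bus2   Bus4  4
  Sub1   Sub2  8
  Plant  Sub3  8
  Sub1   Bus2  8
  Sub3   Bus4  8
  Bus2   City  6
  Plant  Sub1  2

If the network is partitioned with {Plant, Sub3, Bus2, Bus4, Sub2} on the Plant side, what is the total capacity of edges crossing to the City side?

31

Edges leaving {Plant, Sub3, Bus2, Bus4, Sub2}: Plant→Sub1 (2), Bus2→City (6), Bus4→City (11), Sub2→City (12).
Cut capacity = 2 + 6 + 11 + 12 = 31.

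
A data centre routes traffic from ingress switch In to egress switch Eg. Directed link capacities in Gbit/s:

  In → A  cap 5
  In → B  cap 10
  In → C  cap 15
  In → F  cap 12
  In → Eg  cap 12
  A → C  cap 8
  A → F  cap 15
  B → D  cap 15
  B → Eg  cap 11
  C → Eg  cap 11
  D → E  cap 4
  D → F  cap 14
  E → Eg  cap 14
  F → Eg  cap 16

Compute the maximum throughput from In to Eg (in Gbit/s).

49

Augment In→Eg: bottleneck 12, flow now 12.
Augment In→B→Eg: bottleneck 10, flow now 22.
Augment In→C→Eg: bottleneck 11, flow now 33.
Augment In→F→Eg: bottleneck 12, flow now 45.
Augment In→A→F→Eg: bottleneck 4, flow now 49.
No augmenting path remains; maximum flow = 49.
In the residual graph, reachable from In: {In, A, C, F}.
Min-cut edges: In→B (10), In→Eg (12), C→Eg (11), F→Eg (16); capacity 10 + 12 + 11 + 16 = 49.
This cut is saturated, so no flow can exceed 49.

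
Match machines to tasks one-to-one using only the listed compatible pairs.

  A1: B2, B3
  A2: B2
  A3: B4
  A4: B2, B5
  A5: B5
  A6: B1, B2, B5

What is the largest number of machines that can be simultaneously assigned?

5

Unit-capacity flow: source→left, listed edges, right→sink; max matching = max flow.
Augmenting path A1→B2 (+1); matched 1.
Augmenting path A3→B4 (+1); matched 2.
Augmenting path A4→B5 (+1); matched 3.
Augmenting path A6→B1 (+1); matched 4.
Augmenting path A2→B2→A1→B3 (+1); matched 5.
No augmenting path remains; maximum matching = 5.
König certificate: {A1, A3, A6, B2, B5} is a vertex cover of size 5 (every listed pair touches it), so no matching can be larger.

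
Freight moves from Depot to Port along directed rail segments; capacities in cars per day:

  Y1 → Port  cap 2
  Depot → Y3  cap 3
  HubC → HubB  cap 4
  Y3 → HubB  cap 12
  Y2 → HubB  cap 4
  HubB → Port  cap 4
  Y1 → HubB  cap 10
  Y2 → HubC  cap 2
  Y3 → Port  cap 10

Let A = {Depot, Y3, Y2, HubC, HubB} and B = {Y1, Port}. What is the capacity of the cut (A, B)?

14

Edges leaving {Depot, Y3, Y2, HubC, HubB}: Y3→Port (10), HubB→Port (4).
Cut capacity = 10 + 4 = 14.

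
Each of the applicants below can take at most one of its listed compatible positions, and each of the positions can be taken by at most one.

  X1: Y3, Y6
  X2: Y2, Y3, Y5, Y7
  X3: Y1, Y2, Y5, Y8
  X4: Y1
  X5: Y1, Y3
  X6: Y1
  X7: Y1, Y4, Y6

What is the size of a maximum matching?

6

Unit-capacity flow: source→left, listed edges, right→sink; max matching = max flow.
Augmenting path X1→Y3 (+1); matched 1.
Augmenting path X2→Y2 (+1); matched 2.
Augmenting path X3→Y1 (+1); matched 3.
Augmenting path X7→Y4 (+1); matched 4.
Augmenting path X4→Y1→X3→Y5 (+1); matched 5.
Augmenting path X5→Y3→X1→Y6 (+1); matched 6.
No augmenting path remains; maximum matching = 6.
König certificate: {X1, X2, X3, X5, X7, Y1} is a vertex cover of size 6 (every listed pair touches it), so no matching can be larger.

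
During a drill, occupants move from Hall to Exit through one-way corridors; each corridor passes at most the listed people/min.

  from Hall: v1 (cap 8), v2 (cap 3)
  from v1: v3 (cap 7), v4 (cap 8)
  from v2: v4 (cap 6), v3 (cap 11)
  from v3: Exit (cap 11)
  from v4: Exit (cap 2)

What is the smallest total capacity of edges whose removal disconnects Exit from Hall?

Augment Hall→v1→v3→Exit: bottleneck 7, flow now 7.
Augment Hall→v1→v4→Exit: bottleneck 1, flow now 8.
Augment Hall→v2→v3→Exit: bottleneck 3, flow now 11.
No augmenting path remains; maximum flow = 11.
By max-flow min-cut, the minimum cut capacity equals the max flow.
In the residual graph, reachable from Hall: {Hall}.
Min-cut edges: Hall→v1 (8), Hall→v2 (3); capacity 8 + 3 = 11.

11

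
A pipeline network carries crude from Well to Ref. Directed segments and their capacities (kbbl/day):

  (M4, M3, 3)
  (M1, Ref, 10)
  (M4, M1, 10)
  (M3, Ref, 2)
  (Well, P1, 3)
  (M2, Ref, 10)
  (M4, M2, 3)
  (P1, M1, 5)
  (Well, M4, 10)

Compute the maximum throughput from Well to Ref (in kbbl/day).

Augment Well→M4→M2→Ref: bottleneck 3, flow now 3.
Augment Well→M4→M1→Ref: bottleneck 7, flow now 10.
Augment Well→P1→M1→Ref: bottleneck 3, flow now 13.
No augmenting path remains; maximum flow = 13.
In the residual graph, reachable from Well: {Well}.
Min-cut edges: Well→M4 (10), Well→P1 (3); capacity 10 + 3 = 13.
This cut is saturated, so no flow can exceed 13.

13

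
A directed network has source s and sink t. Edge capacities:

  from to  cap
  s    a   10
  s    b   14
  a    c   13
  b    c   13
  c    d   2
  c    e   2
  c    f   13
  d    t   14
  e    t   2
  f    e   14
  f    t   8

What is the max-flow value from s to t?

12

Augment s→a→c→d→t: bottleneck 2, flow now 2.
Augment s→a→c→e→t: bottleneck 2, flow now 4.
Augment s→a→c→f→t: bottleneck 6, flow now 10.
Augment s→b→c→f→t: bottleneck 2, flow now 12.
No augmenting path remains; maximum flow = 12.
In the residual graph, reachable from s: {s, a, b, c, e, f}.
Min-cut edges: c→d (2), e→t (2), f→t (8); capacity 2 + 2 + 8 = 12.
This cut is saturated, so no flow can exceed 12.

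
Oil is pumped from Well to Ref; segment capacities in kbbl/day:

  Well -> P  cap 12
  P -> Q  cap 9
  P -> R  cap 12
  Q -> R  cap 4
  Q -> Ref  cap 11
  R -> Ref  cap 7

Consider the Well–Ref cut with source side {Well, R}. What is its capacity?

19

Edges leaving {Well, R}: Well→P (12), R→Ref (7).
Cut capacity = 12 + 7 = 19.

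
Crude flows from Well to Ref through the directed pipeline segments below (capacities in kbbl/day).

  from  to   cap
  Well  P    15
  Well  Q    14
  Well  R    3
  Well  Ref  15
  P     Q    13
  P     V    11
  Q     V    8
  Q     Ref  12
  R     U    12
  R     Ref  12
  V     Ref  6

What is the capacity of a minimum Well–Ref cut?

Augment Well→Ref: bottleneck 15, flow now 15.
Augment Well→Q→Ref: bottleneck 12, flow now 27.
Augment Well→R→Ref: bottleneck 3, flow now 30.
Augment Well→P→V→Ref: bottleneck 6, flow now 36.
No augmenting path remains; maximum flow = 36.
By max-flow min-cut, the minimum cut capacity equals the max flow.
In the residual graph, reachable from Well: {Well, P, Q, V}.
Min-cut edges: Well→R (3), Well→Ref (15), Q→Ref (12), V→Ref (6); capacity 3 + 15 + 12 + 6 = 36.

36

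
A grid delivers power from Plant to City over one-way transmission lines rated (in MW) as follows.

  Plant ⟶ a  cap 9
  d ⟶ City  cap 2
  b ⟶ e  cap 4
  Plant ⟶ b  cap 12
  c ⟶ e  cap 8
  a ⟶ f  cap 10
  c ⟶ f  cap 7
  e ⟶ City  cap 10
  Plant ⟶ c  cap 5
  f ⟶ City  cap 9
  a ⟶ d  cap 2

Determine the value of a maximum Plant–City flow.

Augment Plant→a→d→City: bottleneck 2, flow now 2.
Augment Plant→a→f→City: bottleneck 7, flow now 9.
Augment Plant→b→e→City: bottleneck 4, flow now 13.
Augment Plant→c→e→City: bottleneck 5, flow now 18.
No augmenting path remains; maximum flow = 18.
In the residual graph, reachable from Plant: {Plant, b}.
Min-cut edges: Plant→a (9), Plant→c (5), b→e (4); capacity 9 + 5 + 4 = 18.
This cut is saturated, so no flow can exceed 18.

18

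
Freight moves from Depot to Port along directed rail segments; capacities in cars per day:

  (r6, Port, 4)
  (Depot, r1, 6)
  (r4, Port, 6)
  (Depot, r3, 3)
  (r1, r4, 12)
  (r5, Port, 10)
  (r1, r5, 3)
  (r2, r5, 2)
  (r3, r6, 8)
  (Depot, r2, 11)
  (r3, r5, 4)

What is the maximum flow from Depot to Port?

Augment Depot→r1→r4→Port: bottleneck 6, flow now 6.
Augment Depot→r2→r5→Port: bottleneck 2, flow now 8.
Augment Depot→r3→r5→Port: bottleneck 3, flow now 11.
No augmenting path remains; maximum flow = 11.
In the residual graph, reachable from Depot: {Depot, r2}.
Min-cut edges: Depot→r1 (6), Depot→r3 (3), r2→r5 (2); capacity 6 + 3 + 2 = 11.
This cut is saturated, so no flow can exceed 11.

11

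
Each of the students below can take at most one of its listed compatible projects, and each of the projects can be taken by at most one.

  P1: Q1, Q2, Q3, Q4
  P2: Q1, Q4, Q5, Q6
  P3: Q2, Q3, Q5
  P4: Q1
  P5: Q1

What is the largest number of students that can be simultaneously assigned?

4

Unit-capacity flow: source→left, listed edges, right→sink; max matching = max flow.
Augmenting path P1→Q1 (+1); matched 1.
Augmenting path P2→Q4 (+1); matched 2.
Augmenting path P3→Q2 (+1); matched 3.
Augmenting path P4→Q1→P1→Q3 (+1); matched 4.
No augmenting path remains; maximum matching = 4.
König certificate: {P1, P2, P3, Q1} is a vertex cover of size 4 (every listed pair touches it), so no matching can be larger.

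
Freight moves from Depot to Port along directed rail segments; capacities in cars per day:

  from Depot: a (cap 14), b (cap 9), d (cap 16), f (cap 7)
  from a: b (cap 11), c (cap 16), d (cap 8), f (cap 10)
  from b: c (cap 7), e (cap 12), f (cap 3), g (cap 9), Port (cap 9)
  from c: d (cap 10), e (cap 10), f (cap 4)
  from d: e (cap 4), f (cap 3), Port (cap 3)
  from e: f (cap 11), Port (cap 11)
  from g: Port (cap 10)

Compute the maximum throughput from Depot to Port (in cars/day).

Augment Depot→b→Port: bottleneck 9, flow now 9.
Augment Depot→d→Port: bottleneck 3, flow now 12.
Augment Depot→d→e→Port: bottleneck 4, flow now 16.
Augment Depot→a→b→e→Port: bottleneck 7, flow now 23.
Augment Depot→a→b→g→Port: bottleneck 4, flow now 27.
Augment Depot→a→c→e→b→g→Port: bottleneck 3, flow now 30. (uses reverse residual edge)
No augmenting path remains; maximum flow = 30.
In the residual graph, reachable from Depot: {Depot, d, f}.
Min-cut edges: Depot→a (14), Depot→b (9), d→e (4), d→Port (3); capacity 14 + 9 + 4 + 3 = 30.
This cut is saturated, so no flow can exceed 30.

30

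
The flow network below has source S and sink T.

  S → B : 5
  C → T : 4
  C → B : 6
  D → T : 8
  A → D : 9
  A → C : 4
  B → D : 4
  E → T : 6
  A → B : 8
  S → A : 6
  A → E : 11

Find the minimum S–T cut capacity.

10

Augment S→A→C→T: bottleneck 4, flow now 4.
Augment S→A→D→T: bottleneck 2, flow now 6.
Augment S→B→D→T: bottleneck 4, flow now 10.
No augmenting path remains; maximum flow = 10.
By max-flow min-cut, the minimum cut capacity equals the max flow.
In the residual graph, reachable from S: {S, B}.
Min-cut edges: S→A (6), B→D (4); capacity 6 + 4 = 10.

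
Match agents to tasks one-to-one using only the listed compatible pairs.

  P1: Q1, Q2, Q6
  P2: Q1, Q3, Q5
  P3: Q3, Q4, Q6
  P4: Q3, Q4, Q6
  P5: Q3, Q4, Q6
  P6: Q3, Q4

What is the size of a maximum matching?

5

Unit-capacity flow: source→left, listed edges, right→sink; max matching = max flow.
Augmenting path P1→Q1 (+1); matched 1.
Augmenting path P2→Q3 (+1); matched 2.
Augmenting path P3→Q4 (+1); matched 3.
Augmenting path P4→Q6 (+1); matched 4.
Augmenting path P5→Q3→P2→Q5 (+1); matched 5.
No augmenting path remains; maximum matching = 5.
König certificate: {P1, P2, Q3, Q4, Q6} is a vertex cover of size 5 (every listed pair touches it), so no matching can be larger.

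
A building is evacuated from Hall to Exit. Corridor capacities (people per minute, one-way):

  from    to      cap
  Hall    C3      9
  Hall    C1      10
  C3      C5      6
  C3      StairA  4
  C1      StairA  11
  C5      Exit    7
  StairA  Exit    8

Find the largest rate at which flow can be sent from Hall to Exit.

14

Augment Hall→C3→C5→Exit: bottleneck 6, flow now 6.
Augment Hall→C3→StairA→Exit: bottleneck 3, flow now 9.
Augment Hall→C1→StairA→Exit: bottleneck 5, flow now 14.
No augmenting path remains; maximum flow = 14.
In the residual graph, reachable from Hall: {Hall, C3, C1, StairA}.
Min-cut edges: C3→C5 (6), StairA→Exit (8); capacity 6 + 8 = 14.
This cut is saturated, so no flow can exceed 14.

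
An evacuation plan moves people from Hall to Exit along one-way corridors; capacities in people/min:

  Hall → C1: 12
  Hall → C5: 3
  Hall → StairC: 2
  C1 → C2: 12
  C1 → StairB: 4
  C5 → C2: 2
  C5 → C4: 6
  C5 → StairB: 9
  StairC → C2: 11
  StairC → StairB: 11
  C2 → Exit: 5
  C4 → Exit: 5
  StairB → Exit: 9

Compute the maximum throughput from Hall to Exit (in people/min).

14

Augment Hall→C1→C2→Exit: bottleneck 5, flow now 5.
Augment Hall→C1→StairB→Exit: bottleneck 4, flow now 9.
Augment Hall→C5→C4→Exit: bottleneck 3, flow now 12.
Augment Hall→StairC→StairB→Exit: bottleneck 2, flow now 14.
No augmenting path remains; maximum flow = 14.
In the residual graph, reachable from Hall: {Hall, C1, C2}.
Min-cut edges: Hall→C5 (3), Hall→StairC (2), C1→StairB (4), C2→Exit (5); capacity 3 + 2 + 4 + 5 = 14.
This cut is saturated, so no flow can exceed 14.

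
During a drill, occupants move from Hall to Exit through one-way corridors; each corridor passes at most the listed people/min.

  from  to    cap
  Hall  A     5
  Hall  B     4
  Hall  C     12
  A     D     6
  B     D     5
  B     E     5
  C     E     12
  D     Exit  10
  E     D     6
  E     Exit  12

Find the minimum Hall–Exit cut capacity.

Augment Hall→A→D→Exit: bottleneck 5, flow now 5.
Augment Hall→B→D→Exit: bottleneck 4, flow now 9.
Augment Hall→C→E→Exit: bottleneck 12, flow now 21.
No augmenting path remains; maximum flow = 21.
By max-flow min-cut, the minimum cut capacity equals the max flow.
In the residual graph, reachable from Hall: {Hall}.
Min-cut edges: Hall→A (5), Hall→B (4), Hall→C (12); capacity 5 + 4 + 12 = 21.

21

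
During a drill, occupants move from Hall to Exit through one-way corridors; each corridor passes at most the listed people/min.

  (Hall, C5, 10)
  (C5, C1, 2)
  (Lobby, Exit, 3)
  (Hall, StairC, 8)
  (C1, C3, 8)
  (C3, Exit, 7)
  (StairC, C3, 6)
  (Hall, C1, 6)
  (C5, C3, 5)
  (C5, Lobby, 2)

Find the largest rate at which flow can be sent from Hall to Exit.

9

Augment Hall→C5→Lobby→Exit: bottleneck 2, flow now 2.
Augment Hall→C5→C3→Exit: bottleneck 5, flow now 7.
Augment Hall→C1→C3→Exit: bottleneck 2, flow now 9.
No augmenting path remains; maximum flow = 9.
In the residual graph, reachable from Hall: {Hall, C5, C1, StairC, C3}.
Min-cut edges: C5→Lobby (2), C3→Exit (7); capacity 2 + 7 = 9.
This cut is saturated, so no flow can exceed 9.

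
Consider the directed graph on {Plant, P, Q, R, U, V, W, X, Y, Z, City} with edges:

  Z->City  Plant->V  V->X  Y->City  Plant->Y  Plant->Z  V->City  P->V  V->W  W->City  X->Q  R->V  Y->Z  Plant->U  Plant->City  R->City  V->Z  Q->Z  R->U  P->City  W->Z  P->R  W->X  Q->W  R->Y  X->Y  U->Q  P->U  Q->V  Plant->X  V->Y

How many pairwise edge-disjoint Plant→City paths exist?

5

Assign every edge capacity 1; by Menger, the answer equals the max flow.
Path Plant→City (+1); total 1.
Path Plant→V→City (+1); total 2.
Path Plant→Y→City (+1); total 3.
Path Plant→Z→City (+1); total 4.
Path Plant→U→Q→W→City (+1); total 5.
No residual Plant→City path; max flow = 5.
Certifying cut of size 5: {Plant→City, V→City, W→City, Y→City, Z→City}.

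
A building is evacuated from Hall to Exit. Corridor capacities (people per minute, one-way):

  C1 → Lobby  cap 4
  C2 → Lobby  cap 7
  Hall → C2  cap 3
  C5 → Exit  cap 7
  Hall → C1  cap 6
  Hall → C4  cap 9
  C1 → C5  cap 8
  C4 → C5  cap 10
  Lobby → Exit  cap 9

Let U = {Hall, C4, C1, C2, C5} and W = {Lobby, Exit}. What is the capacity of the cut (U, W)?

Edges leaving {Hall, C4, C1, C2, C5}: C1→Lobby (4), C2→Lobby (7), C5→Exit (7).
Cut capacity = 4 + 7 + 7 = 18.

18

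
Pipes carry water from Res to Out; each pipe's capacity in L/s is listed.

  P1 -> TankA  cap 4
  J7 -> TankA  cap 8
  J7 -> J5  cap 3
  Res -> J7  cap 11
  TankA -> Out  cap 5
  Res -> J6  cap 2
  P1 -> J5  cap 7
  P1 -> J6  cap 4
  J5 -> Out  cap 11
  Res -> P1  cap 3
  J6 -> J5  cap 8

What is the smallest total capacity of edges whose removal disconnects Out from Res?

Augment Res→J7→TankA→Out: bottleneck 5, flow now 5.
Augment Res→J7→J5→Out: bottleneck 3, flow now 8.
Augment Res→P1→J5→Out: bottleneck 3, flow now 11.
Augment Res→J6→J5→Out: bottleneck 2, flow now 13.
No augmenting path remains; maximum flow = 13.
By max-flow min-cut, the minimum cut capacity equals the max flow.
In the residual graph, reachable from Res: {Res, J7, TankA}.
Min-cut edges: Res→P1 (3), Res→J6 (2), J7→J5 (3), TankA→Out (5); capacity 3 + 2 + 3 + 5 = 13.

13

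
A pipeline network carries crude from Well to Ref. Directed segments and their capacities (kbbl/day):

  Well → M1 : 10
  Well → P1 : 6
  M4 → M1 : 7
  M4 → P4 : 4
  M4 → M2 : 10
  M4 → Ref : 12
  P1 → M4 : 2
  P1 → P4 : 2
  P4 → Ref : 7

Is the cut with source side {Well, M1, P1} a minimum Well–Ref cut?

Given cut capacity: 2 + 2 = 4.
Augment Well→P1→M4→Ref: bottleneck 2, flow now 2.
Augment Well→P1→P4→Ref: bottleneck 2, flow now 4.
No augmenting path remains; maximum flow = 4.
Cut capacity 4 equals the max flow, so it is a minimum cut.

Yes — it is a minimum cut (capacity 4).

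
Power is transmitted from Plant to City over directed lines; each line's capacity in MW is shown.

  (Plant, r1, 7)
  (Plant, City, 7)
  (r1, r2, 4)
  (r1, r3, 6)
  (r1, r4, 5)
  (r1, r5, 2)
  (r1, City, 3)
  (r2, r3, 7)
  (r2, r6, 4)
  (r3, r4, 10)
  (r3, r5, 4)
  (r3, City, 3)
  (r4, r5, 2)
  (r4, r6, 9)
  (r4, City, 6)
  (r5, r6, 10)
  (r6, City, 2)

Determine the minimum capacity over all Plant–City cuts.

Augment Plant→City: bottleneck 7, flow now 7.
Augment Plant→r1→City: bottleneck 3, flow now 10.
Augment Plant→r1→r3→City: bottleneck 3, flow now 13.
Augment Plant→r1→r4→City: bottleneck 1, flow now 14.
No augmenting path remains; maximum flow = 14.
By max-flow min-cut, the minimum cut capacity equals the max flow.
In the residual graph, reachable from Plant: {Plant}.
Min-cut edges: Plant→r1 (7), Plant→City (7); capacity 7 + 7 = 14.

14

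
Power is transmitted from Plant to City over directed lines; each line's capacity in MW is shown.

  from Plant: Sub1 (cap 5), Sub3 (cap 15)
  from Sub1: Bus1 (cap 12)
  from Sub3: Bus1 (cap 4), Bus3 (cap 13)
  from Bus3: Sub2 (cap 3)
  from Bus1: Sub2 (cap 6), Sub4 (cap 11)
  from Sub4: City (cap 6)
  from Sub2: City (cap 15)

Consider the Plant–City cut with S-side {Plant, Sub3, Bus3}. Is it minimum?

Yes — it is a minimum cut (capacity 12).

Given cut capacity: 5 + 4 + 3 = 12.
Augment Plant→Sub1→Bus1→Sub4→City: bottleneck 5, flow now 5.
Augment Plant→Sub3→Bus3→Sub2→City: bottleneck 3, flow now 8.
Augment Plant→Sub3→Bus1→Sub4→City: bottleneck 1, flow now 9.
Augment Plant→Sub3→Bus1→Sub2→City: bottleneck 3, flow now 12.
No augmenting path remains; maximum flow = 12.
Cut capacity 12 equals the max flow, so it is a minimum cut.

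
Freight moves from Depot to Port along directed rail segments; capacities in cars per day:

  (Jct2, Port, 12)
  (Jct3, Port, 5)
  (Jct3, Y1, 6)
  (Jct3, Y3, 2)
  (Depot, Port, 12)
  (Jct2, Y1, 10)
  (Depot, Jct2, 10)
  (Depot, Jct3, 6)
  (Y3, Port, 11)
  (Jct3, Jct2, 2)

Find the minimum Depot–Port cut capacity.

Augment Depot→Port: bottleneck 12, flow now 12.
Augment Depot→Jct3→Port: bottleneck 5, flow now 17.
Augment Depot→Jct2→Port: bottleneck 10, flow now 27.
Augment Depot→Jct3→Y3→Port: bottleneck 1, flow now 28.
No augmenting path remains; maximum flow = 28.
By max-flow min-cut, the minimum cut capacity equals the max flow.
In the residual graph, reachable from Depot: {Depot}.
Min-cut edges: Depot→Jct3 (6), Depot→Jct2 (10), Depot→Port (12); capacity 6 + 10 + 12 = 28.

28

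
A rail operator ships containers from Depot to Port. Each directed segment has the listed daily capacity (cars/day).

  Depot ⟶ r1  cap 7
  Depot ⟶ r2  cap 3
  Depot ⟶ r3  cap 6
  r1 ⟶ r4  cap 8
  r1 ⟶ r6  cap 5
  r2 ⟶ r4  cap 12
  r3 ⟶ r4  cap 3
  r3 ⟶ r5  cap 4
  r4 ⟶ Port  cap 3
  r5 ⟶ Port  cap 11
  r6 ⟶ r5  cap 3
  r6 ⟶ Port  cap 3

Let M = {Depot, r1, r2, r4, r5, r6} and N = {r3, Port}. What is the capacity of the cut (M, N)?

Edges leaving {Depot, r1, r2, r4, r5, r6}: Depot→r3 (6), r4→Port (3), r5→Port (11), r6→Port (3).
Cut capacity = 6 + 3 + 11 + 3 = 23.

23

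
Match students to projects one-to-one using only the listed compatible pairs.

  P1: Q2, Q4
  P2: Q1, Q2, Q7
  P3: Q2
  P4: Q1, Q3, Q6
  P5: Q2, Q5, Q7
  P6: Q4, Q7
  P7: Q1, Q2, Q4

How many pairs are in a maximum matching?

6

Unit-capacity flow: source→left, listed edges, right→sink; max matching = max flow.
Augmenting path P1→Q2 (+1); matched 1.
Augmenting path P2→Q1 (+1); matched 2.
Augmenting path P4→Q3 (+1); matched 3.
Augmenting path P5→Q5 (+1); matched 4.
Augmenting path P6→Q4 (+1); matched 5.
Augmenting path P7→Q1→P2→Q7 (+1); matched 6.
No augmenting path remains; maximum matching = 6.
König certificate: {P4, P5, Q1, Q2, Q4, Q7} is a vertex cover of size 6 (every listed pair touches it), so no matching can be larger.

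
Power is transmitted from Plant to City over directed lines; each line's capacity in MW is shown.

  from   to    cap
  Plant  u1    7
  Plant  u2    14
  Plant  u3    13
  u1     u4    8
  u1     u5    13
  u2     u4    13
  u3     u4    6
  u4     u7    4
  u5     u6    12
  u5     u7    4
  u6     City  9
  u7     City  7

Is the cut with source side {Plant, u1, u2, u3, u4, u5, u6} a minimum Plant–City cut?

Given cut capacity: 4 + 4 + 9 = 17.
Augment Plant→u1→u4→u7→City: bottleneck 4, flow now 4.
Augment Plant→u1→u5→u6→City: bottleneck 3, flow now 7.
Augment Plant→u2→u4→u1→u5→u6→City: bottleneck 4, flow now 11. (uses reverse residual edge)
No augmenting path remains; maximum flow = 11.
In the residual graph, reachable from Plant: {Plant, u2, u3, u4}.
Min-cut edges: Plant→u1 (7), u4→u7 (4); capacity 7 + 4 = 11.
Cut capacity 17 exceeds the max flow 11, so it is not minimum.

No — its capacity is 17, but the minimum cut has capacity 11.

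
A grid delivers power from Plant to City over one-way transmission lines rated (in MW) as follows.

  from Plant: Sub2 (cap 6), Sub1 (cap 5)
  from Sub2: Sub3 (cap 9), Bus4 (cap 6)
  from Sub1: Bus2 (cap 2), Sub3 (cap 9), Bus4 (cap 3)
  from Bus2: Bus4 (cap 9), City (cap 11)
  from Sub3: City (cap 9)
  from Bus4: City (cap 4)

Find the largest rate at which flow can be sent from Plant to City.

11

Augment Plant→Sub2→Sub3→City: bottleneck 6, flow now 6.
Augment Plant→Sub1→Bus2→City: bottleneck 2, flow now 8.
Augment Plant→Sub1→Sub3→City: bottleneck 3, flow now 11.
No augmenting path remains; maximum flow = 11.
In the residual graph, reachable from Plant: {Plant}.
Min-cut edges: Plant→Sub2 (6), Plant→Sub1 (5); capacity 6 + 5 = 11.
This cut is saturated, so no flow can exceed 11.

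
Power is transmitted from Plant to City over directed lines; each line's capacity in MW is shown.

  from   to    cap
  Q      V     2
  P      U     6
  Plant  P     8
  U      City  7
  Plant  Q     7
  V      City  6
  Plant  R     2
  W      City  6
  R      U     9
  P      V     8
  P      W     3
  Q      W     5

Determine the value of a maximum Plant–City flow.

Augment Plant→P→U→City: bottleneck 6, flow now 6.
Augment Plant→P→V→City: bottleneck 2, flow now 8.
Augment Plant→Q→V→City: bottleneck 2, flow now 10.
Augment Plant→Q→W→City: bottleneck 5, flow now 15.
Augment Plant→R→U→City: bottleneck 1, flow now 16.
Augment Plant→R→U→P→V→City: bottleneck 1, flow now 17. (uses reverse residual edge)
No augmenting path remains; maximum flow = 17.
In the residual graph, reachable from Plant: {Plant}.
Min-cut edges: Plant→P (8), Plant→Q (7), Plant→R (2); capacity 8 + 7 + 2 = 17.
This cut is saturated, so no flow can exceed 17.

17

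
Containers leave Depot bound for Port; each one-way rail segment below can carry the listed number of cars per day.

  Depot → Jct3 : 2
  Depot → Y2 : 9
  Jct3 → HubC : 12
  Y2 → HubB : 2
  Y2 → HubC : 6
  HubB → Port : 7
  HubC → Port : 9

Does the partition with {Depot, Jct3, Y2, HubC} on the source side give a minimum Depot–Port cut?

Given cut capacity: 2 + 9 = 11.
Augment Depot→Jct3→HubC→Port: bottleneck 2, flow now 2.
Augment Depot→Y2→HubB→Port: bottleneck 2, flow now 4.
Augment Depot→Y2→HubC→Port: bottleneck 6, flow now 10.
No augmenting path remains; maximum flow = 10.
In the residual graph, reachable from Depot: {Depot, Y2}.
Min-cut edges: Depot→Jct3 (2), Y2→HubB (2), Y2→HubC (6); capacity 2 + 2 + 6 = 10.
Cut capacity 11 exceeds the max flow 10, so it is not minimum.

No — its capacity is 11, but the minimum cut has capacity 10.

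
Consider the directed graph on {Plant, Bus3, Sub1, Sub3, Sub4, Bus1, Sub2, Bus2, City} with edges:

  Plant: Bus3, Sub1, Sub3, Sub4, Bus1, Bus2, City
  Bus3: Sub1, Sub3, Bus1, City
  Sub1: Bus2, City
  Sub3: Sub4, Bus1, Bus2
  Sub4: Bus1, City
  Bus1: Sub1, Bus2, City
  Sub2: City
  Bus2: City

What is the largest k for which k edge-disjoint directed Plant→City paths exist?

Assign every edge capacity 1; by Menger, the answer equals the max flow.
Path Plant→City (+1); total 1.
Path Plant→Bus3→City (+1); total 2.
Path Plant→Sub1→City (+1); total 3.
Path Plant→Sub4→City (+1); total 4.
Path Plant→Bus1→City (+1); total 5.
Path Plant→Bus2→City (+1); total 6.
No residual Plant→City path; max flow = 6.
Certifying cut of size 6: {Bus1→City, Bus2→City, Plant→Bus3, Plant→City, Sub1→City, Sub4→City}.

6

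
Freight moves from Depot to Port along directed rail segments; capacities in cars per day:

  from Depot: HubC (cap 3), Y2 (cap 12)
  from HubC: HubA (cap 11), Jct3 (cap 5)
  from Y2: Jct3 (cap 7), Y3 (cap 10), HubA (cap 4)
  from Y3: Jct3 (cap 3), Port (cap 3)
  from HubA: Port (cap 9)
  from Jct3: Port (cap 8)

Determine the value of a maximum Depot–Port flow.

Augment Depot→HubC→HubA→Port: bottleneck 3, flow now 3.
Augment Depot→Y2→Y3→Port: bottleneck 3, flow now 6.
Augment Depot→Y2→HubA→Port: bottleneck 4, flow now 10.
Augment Depot→Y2→Jct3→Port: bottleneck 5, flow now 15.
No augmenting path remains; maximum flow = 15.
In the residual graph, reachable from Depot: {Depot}.
Min-cut edges: Depot→HubC (3), Depot→Y2 (12); capacity 3 + 12 = 15.
This cut is saturated, so no flow can exceed 15.

15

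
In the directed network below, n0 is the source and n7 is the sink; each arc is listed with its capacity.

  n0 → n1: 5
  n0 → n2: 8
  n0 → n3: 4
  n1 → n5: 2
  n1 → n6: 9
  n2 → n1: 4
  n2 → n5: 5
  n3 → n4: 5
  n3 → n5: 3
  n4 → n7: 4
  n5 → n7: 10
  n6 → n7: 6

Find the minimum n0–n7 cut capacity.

17

Augment n0→n1→n5→n7: bottleneck 2, flow now 2.
Augment n0→n1→n6→n7: bottleneck 3, flow now 5.
Augment n0→n2→n5→n7: bottleneck 5, flow now 10.
Augment n0→n3→n4→n7: bottleneck 4, flow now 14.
Augment n0→n2→n1→n6→n7: bottleneck 3, flow now 17.
No augmenting path remains; maximum flow = 17.
By max-flow min-cut, the minimum cut capacity equals the max flow.
In the residual graph, reachable from n0: {n0}.
Min-cut edges: n0→n1 (5), n0→n2 (8), n0→n3 (4); capacity 5 + 8 + 4 = 17.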